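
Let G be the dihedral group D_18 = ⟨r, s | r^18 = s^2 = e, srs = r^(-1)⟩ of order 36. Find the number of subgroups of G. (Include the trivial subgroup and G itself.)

|G| = 36, so by Lagrange every subgroup order divides 36. Divisors: 1, 2, 3, 4, 6, 9, 12, 18, 36.
Subgroups by order — order 1: 1; order 2: 19; order 3: 1; order 4: 9; order 6: 7; order 9: 1; order 12: 3; order 18: 3; order 36: 1.
Total: 1 + 19 + 1 + 9 + 7 + 1 + 3 + 3 + 1 = 45.

45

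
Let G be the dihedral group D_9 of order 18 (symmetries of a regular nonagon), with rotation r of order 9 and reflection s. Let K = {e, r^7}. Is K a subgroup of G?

No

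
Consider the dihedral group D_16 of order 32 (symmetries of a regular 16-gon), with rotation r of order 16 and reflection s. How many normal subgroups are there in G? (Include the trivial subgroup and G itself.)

G has 36 subgroups. Checking conjugation-invariance by order — order 1: 1/1 normal; order 2: 1/17 normal; order 4: 1/9 normal; order 8: 1/5 normal; order 16: 3/3 normal; order 32: 1/1 normal.
Total normal subgroups: 8.

8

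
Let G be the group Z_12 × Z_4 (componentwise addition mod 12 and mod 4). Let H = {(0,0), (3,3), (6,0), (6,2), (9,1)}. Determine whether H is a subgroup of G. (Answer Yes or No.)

|H| = 5 does not divide |G| = 48, so by Lagrange H is not a subgroup.

No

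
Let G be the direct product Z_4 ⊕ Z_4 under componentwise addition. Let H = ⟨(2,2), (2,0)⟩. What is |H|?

|⟨(2,2)⟩| = 2 and |⟨(2,0)⟩| = 2, so |H| is a multiple of lcm(2, 2) = 2 and divides |G| = 16.
Closing under the operation: H = {(0,0), (0,2), (2,0), (2,2)}, so |H| = 4.

4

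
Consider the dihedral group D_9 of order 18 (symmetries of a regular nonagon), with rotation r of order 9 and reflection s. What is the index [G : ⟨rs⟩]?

9

|⟨rs⟩| = 2 and |G| = 18.
By Lagrange, [G : H] = |G|/|H| = 18/2 = 9.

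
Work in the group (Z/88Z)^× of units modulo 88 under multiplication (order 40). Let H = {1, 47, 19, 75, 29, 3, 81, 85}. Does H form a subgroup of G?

No

81 ∈ H but its inverse 25 ∉ H, so H is not a subgroup.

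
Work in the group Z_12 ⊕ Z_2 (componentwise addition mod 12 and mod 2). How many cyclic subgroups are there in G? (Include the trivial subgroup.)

12

Group the elements of G by the cyclic subgroup they generate; each cyclic subgroup of order d accounts for φ(d) elements.
Cyclic subgroups by order — order 1: 1; order 2: 3; order 3: 1; order 4: 2; order 6: 3; order 12: 2.
Total: 12.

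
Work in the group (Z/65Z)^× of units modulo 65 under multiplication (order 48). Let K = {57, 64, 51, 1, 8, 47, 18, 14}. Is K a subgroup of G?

|K| = 8 divides |G| = 48, consistent with Lagrange.
K contains the identity, every element's inverse is in K, and K is closed under ·: it is a subgroup.

Yes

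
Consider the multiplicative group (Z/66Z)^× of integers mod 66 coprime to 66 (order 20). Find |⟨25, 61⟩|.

|⟨25⟩| = 5 and |⟨61⟩| = 10, so |H| is a multiple of lcm(5, 10) = 10 and divides |G| = 20.
Closing under the operation: H = {1, 7, 13, 19, 25, 31, 37, 43, 49, 61}, so |H| = 10.

10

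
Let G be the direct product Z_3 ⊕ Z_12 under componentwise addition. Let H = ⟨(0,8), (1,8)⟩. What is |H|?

9

|⟨(0,8)⟩| = 3 and |⟨(1,8)⟩| = 3, so |H| is a multiple of lcm(3, 3) = 3 and divides |G| = 36.
Closing under the operation: H = {(0,0), (0,4), (0,8), (1,0), (1,4), (1,8), (2,0), (2,4), (2,8)}, so |H| = 9.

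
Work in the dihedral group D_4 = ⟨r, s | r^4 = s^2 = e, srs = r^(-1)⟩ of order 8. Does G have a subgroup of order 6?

6 does not divide |G| = 8, so by Lagrange no subgroup of order 6 exists.

No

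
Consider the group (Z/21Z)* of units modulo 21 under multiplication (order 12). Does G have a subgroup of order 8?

No

8 does not divide |G| = 12, so by Lagrange no subgroup of order 8 exists.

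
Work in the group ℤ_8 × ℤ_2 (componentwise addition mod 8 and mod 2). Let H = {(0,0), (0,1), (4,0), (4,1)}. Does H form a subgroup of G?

Yes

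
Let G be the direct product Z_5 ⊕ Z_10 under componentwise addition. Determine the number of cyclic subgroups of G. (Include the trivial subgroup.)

14

A cyclic subgroup of order d is generated by each of its φ(d) elements of order d, so the cyclic subgroups of order d number (#elements of order d)/φ(d).
Cyclic subgroups by order — order 1: 1; order 2: 1; order 5: 6; order 10: 6.
Total: 14.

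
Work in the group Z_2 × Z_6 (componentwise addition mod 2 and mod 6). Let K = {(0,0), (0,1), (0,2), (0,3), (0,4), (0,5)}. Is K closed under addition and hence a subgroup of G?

|K| = 6 divides |G| = 12, consistent with Lagrange.
K contains the identity, every element's inverse is in K, and K is closed under +: it is a subgroup.
In fact K = ⟨(0,1)⟩.

Yes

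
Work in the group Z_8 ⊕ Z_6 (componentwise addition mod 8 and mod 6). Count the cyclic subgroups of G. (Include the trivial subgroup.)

Group the elements of G by the cyclic subgroup they generate; each cyclic subgroup of order d accounts for φ(d) elements.
Cyclic subgroups by order — order 1: 1; order 2: 3; order 3: 1; order 4: 2; order 6: 3; order 8: 2; order 12: 2; order 24: 2.
Total: 16.

16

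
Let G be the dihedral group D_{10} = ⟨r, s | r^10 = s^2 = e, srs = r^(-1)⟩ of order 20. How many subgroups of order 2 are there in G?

11

|G| = 20 and 2 | 20, so subgroups of order 2 are possible by Lagrange.
The subgroups of order 2 are: {e, r^2s}; {e, r^3s}; {e, r^4s}; {e, r^5}; … (11 in all).
So G has 11 subgroups of order 2.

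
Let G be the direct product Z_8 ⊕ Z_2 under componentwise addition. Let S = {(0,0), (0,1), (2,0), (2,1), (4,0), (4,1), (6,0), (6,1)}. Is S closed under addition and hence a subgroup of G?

|S| = 8 divides |G| = 16, consistent with Lagrange.
S contains the identity, every element's inverse is in S, and S is closed under +: it is a subgroup.

Yes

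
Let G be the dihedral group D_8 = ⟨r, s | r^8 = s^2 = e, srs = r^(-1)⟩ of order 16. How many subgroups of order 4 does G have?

5

|G| = 16 and 4 | 16, so subgroups of order 4 are possible by Lagrange.
The subgroups of order 4 are: {e, r^2, r^4, r^6}; {e, r^4, r^2s, r^6s}; {e, r^4, r^3s, r^7s}; {e, r^4, s, r^4s}; … (5 in all).
So G has 5 subgroups of order 4.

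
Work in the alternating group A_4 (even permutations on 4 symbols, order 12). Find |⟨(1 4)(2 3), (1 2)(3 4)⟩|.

|⟨(1 4)(2 3)⟩| = 2 and |⟨(1 2)(3 4)⟩| = 2, so |H| is a multiple of lcm(2, 2) = 2 and divides |G| = 12.
Closing under the operation: H = {e, (1 2)(3 4), (1 3)(2 4), (1 4)(2 3)}, so |H| = 4.

4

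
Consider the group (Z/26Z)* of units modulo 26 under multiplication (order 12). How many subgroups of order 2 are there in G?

|G| = 12 and 2 | 12, so subgroups of order 2 are possible by Lagrange.
The subgroups of order 2 are: {1, 25}.
So G has 1 subgroup of order 2.

1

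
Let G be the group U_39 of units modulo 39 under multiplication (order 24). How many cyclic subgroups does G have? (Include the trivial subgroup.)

12

Group the elements of G by the cyclic subgroup they generate; each cyclic subgroup of order d accounts for φ(d) elements.
Cyclic subgroups by order — order 1: 1; order 2: 3; order 3: 1; order 4: 2; order 6: 3; order 12: 2.
Total: 12.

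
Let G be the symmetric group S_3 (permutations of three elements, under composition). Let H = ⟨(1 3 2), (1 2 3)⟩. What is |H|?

3

|⟨(1 3 2)⟩| = 3 and |⟨(1 2 3)⟩| = 3, so |H| is a multiple of lcm(3, 3) = 3 and divides |G| = 6.
Closing under the operation: H = {e, (1 2 3), (1 3 2)}, so |H| = 3.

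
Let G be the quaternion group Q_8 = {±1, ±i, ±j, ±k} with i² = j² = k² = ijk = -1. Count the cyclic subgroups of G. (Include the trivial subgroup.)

5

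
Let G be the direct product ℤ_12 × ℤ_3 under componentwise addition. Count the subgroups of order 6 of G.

4

|G| = 36 and 6 | 36, so subgroups of order 6 are possible by Lagrange.
The subgroups of order 6 are: {(0,0), (0,1), (0,2), (6,0), (6,1), (6,2)}; {(0,0), (2,0), (4,0), (6,0), (8,0), (10,0)}; {(0,0), (2,2), (4,1), (6,0), (8,2), (10,1)}; {(0,0), (2,1), (4,2), (6,0), (8,1), (10,2)}.
So G has 4 subgroups of order 6.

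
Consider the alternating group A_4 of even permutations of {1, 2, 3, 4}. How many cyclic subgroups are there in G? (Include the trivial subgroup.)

Group the elements of G by the cyclic subgroup they generate; each cyclic subgroup of order d accounts for φ(d) elements.
Cyclic subgroups by order — order 1: 1; order 2: 3; order 3: 4.
Total: 8.

8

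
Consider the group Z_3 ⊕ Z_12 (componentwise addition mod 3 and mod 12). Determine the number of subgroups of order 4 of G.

1

|G| = 36 and 4 | 36, so subgroups of order 4 are possible by Lagrange.
The subgroups of order 4 are: {(0,0), (0,3), (0,6), (0,9)}.
So G has 1 subgroup of order 4.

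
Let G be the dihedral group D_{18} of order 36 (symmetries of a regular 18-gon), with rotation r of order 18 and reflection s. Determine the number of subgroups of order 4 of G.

9

|G| = 36 and 4 | 36, so subgroups of order 4 are possible by Lagrange.
The subgroups of order 4 are: {e, r^9, rs, r^10s}; {e, r^9, r^2s, r^11s}; {e, r^9, r^3s, r^12s}; {e, r^9, r^4s, r^13s}; … (9 in all).
So G has 9 subgroups of order 4.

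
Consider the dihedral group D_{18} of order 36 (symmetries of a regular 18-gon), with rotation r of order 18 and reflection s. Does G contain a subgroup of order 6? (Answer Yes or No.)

Yes

6 | 36. A subgroup of order 6 is {e, r^6, r^12, r^4s, r^10s, r^16s}.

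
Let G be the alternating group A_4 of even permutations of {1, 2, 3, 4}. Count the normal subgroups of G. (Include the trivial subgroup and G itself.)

G has 10 subgroups. Checking conjugation-invariance by order — order 1: 1/1 normal; order 2: 0/3 normal; order 3: 0/4 normal; order 4: 1/1 normal; order 12: 1/1 normal.
Total normal subgroups: 3.

3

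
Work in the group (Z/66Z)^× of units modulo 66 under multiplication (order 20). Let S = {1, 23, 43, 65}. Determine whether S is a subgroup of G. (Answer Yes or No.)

|S| = 4 divides |G| = 20, consistent with Lagrange.
S contains the identity, every element's inverse is in S, and S is closed under ·: it is a subgroup.

Yes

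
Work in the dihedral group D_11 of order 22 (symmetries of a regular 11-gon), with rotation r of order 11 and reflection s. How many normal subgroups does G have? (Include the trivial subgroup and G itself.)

3

G has 14 subgroups. Checking conjugation-invariance by order — order 1: 1/1 normal; order 2: 0/11 normal; order 11: 1/1 normal; order 22: 1/1 normal.
Total normal subgroups: 3.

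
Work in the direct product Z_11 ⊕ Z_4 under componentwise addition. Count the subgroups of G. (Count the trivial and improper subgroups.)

|G| = 44, so by Lagrange every subgroup order divides 44. Divisors: 1, 2, 4, 11, 22, 44.
Subgroups by order — order 1: 1; order 2: 1; order 4: 1; order 11: 1; order 22: 1; order 44: 1.
Total: 1 + 1 + 1 + 1 + 1 + 1 = 6.

6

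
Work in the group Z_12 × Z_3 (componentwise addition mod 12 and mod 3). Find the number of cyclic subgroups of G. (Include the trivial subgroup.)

Group the elements of G by the cyclic subgroup they generate; each cyclic subgroup of order d accounts for φ(d) elements.
Cyclic subgroups by order — order 1: 1; order 2: 1; order 3: 4; order 4: 1; order 6: 4; order 12: 4.
Total: 15.

15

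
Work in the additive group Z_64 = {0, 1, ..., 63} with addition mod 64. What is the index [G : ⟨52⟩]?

|⟨52⟩| = 16 and |G| = 64.
By Lagrange, [G : H] = |G|/|H| = 64/16 = 4.

4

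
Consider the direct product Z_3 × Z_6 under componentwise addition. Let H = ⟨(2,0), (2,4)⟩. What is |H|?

9

|⟨(2,0)⟩| = 3 and |⟨(2,4)⟩| = 3, so |H| is a multiple of lcm(3, 3) = 3 and divides |G| = 18.
Closing under the operation: H = {(0,0), (0,2), (0,4), (1,0), (1,2), (1,4), (2,0), (2,2), (2,4)}, so |H| = 9.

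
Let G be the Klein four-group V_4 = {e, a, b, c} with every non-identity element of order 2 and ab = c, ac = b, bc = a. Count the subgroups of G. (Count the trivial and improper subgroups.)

5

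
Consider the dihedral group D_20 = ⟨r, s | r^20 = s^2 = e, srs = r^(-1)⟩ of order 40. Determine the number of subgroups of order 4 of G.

|G| = 40 and 4 | 40, so subgroups of order 4 are possible by Lagrange.
The subgroups of order 4 are: {e, r^10, s, r^10s}; {e, r^10, rs, r^11s}; {e, r^10, r^2s, r^12s}; {e, r^10, r^3s, r^13s}; … (11 in all).
So G has 11 subgroups of order 4.

11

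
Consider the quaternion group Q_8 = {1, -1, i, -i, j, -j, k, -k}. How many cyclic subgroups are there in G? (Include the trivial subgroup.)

Group the elements of G by the cyclic subgroup they generate; each cyclic subgroup of order d accounts for φ(d) elements.
Cyclic subgroups by order — order 1: 1; order 2: 1; order 4: 3.
Total: 5.

5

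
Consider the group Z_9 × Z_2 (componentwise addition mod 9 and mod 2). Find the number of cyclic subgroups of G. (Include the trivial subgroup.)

6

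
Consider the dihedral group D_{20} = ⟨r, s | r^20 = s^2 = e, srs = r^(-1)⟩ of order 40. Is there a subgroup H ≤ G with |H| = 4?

Yes

4 | 40. A subgroup of order 4 is {e, r^10, s, r^10s}.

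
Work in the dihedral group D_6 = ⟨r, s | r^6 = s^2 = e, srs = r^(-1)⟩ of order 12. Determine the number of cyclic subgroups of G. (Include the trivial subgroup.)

10

Each element a generates a cyclic subgroup ⟨a⟩; distinct elements may generate the same one (a cyclic group of order d has φ(d) generators).
Cyclic subgroups by order — order 1: 1; order 2: 7; order 3: 1; order 6: 1.
Total: 10.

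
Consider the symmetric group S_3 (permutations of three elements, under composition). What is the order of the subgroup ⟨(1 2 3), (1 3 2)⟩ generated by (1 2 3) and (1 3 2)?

3

|⟨(1 2 3)⟩| = 3 and |⟨(1 3 2)⟩| = 3, so |H| is a multiple of lcm(3, 3) = 3 and divides |G| = 6.
Closing under the operation: H = {e, (1 2 3), (1 3 2)}, so |H| = 3.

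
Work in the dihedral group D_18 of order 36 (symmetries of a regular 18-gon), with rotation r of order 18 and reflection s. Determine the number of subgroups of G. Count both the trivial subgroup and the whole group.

45

|G| = 36, so by Lagrange every subgroup order divides 36. Divisors: 1, 2, 3, 4, 6, 9, 12, 18, 36.
Subgroups by order — order 1: 1; order 2: 19; order 3: 1; order 4: 9; order 6: 7; order 9: 1; order 12: 3; order 18: 3; order 36: 1.
Total: 1 + 19 + 1 + 9 + 7 + 1 + 3 + 3 + 1 = 45.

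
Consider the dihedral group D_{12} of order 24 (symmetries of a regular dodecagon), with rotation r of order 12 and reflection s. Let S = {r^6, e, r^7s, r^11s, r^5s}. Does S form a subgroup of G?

|S| = 5 does not divide |G| = 24, so by Lagrange S is not a subgroup.

No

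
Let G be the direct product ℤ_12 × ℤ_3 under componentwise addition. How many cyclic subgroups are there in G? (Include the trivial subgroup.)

A cyclic subgroup of order d is generated by each of its φ(d) elements of order d, so the cyclic subgroups of order d number (#elements of order d)/φ(d).
Cyclic subgroups by order — order 1: 1; order 2: 1; order 3: 4; order 4: 1; order 6: 4; order 12: 4.
Total: 15.

15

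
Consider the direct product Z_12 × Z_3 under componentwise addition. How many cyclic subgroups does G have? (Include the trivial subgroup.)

Each element a generates a cyclic subgroup ⟨a⟩; distinct elements may generate the same one (a cyclic group of order d has φ(d) generators).
Cyclic subgroups by order — order 1: 1; order 2: 1; order 3: 4; order 4: 1; order 6: 4; order 12: 4.
Total: 15.

15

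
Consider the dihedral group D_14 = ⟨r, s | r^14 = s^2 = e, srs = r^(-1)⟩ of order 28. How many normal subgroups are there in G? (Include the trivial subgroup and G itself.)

7

G has 28 subgroups. Checking conjugation-invariance by order — order 1: 1/1 normal; order 2: 1/15 normal; order 4: 0/7 normal; order 7: 1/1 normal; order 14: 3/3 normal; order 28: 1/1 normal.
Total normal subgroups: 7.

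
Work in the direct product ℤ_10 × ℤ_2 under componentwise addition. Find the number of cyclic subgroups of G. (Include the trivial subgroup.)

8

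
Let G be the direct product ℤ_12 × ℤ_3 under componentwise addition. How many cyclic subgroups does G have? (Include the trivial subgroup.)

15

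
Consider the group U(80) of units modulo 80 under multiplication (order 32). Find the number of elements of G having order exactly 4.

24

Enumerating element orders in G gives 24 elements of order 4.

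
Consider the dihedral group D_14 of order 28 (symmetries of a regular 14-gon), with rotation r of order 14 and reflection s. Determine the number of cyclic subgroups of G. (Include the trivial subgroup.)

18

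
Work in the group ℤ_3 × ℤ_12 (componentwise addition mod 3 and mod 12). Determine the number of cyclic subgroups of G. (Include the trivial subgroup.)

15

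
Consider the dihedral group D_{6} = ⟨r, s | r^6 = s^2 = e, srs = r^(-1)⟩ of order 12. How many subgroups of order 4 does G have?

|G| = 12 and 4 | 12, so subgroups of order 4 are possible by Lagrange.
The subgroups of order 4 are: {e, r^3, r^2s, r^5s}; {e, r^3, s, r^3s}; {e, r^3, rs, r^4s}.
So G has 3 subgroups of order 4.

3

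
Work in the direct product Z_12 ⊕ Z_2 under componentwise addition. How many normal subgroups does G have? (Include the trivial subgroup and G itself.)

G is abelian, so every subgroup is normal.
G has 16 subgroups in total, hence 16 normal subgroups.

16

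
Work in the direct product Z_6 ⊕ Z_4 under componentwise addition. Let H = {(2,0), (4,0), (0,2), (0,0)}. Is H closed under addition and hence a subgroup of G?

No

Closure fails: (0,2) + (4,0) = (4,2) ∉ H. So H is not a subgroup.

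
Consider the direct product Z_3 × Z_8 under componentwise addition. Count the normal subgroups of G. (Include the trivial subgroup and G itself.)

8

G is abelian, so every subgroup is normal.
G has 8 subgroups in total, hence 8 normal subgroups.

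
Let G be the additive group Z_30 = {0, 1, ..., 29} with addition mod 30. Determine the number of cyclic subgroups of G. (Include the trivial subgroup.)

8

A cyclic subgroup of order d is generated by each of its φ(d) elements of order d, so the cyclic subgroups of order d number (#elements of order d)/φ(d).
Cyclic subgroups by order — order 1: 1; order 2: 1; order 3: 1; order 5: 1; order 6: 1; order 10: 1; order 15: 1; order 30: 1.
Total: 8.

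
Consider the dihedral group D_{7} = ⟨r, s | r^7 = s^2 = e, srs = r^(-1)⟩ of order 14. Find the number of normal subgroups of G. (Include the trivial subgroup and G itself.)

G has 10 subgroups. Checking conjugation-invariance by order — order 1: 1/1 normal; order 2: 0/7 normal; order 7: 1/1 normal; order 14: 1/1 normal.
Total normal subgroups: 3.

3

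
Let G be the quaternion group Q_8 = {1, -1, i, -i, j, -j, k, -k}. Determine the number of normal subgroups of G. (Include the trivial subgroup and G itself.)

6

G has 6 subgroups. Checking conjugation-invariance by order — order 1: 1/1 normal; order 2: 1/1 normal; order 4: 3/3 normal; order 8: 1/1 normal.
Total normal subgroups: 6.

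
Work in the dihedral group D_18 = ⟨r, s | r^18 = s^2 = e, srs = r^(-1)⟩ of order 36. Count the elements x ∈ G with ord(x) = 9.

6

The elements of order 9 are: r^2, r^4, r^8, r^10, r^14, r^16.
That's 6.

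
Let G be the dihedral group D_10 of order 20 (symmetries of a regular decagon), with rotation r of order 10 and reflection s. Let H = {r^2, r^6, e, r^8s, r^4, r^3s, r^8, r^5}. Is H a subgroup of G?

|H| = 8 does not divide |G| = 20, so by Lagrange H is not a subgroup.

No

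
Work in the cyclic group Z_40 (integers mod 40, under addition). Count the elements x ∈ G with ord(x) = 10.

In a cyclic group of order 40, the number of elements of order d (for d | 40) is φ(d).
φ(10) = 4.

4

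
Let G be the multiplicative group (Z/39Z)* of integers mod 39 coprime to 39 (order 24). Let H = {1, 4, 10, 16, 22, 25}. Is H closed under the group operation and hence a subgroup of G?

Yes

|H| = 6 divides |G| = 24, consistent with Lagrange.
H contains the identity, every element's inverse is in H, and H is closed under ·: it is a subgroup.
In fact H = ⟨4⟩.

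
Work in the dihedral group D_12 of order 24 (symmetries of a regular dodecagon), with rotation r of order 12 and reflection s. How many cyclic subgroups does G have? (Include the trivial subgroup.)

Group the elements of G by the cyclic subgroup they generate; each cyclic subgroup of order d accounts for φ(d) elements.
Cyclic subgroups by order — order 1: 1; order 2: 13; order 3: 1; order 4: 1; order 6: 1; order 12: 1.
Total: 18.

18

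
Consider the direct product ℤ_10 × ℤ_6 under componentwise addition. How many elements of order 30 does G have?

24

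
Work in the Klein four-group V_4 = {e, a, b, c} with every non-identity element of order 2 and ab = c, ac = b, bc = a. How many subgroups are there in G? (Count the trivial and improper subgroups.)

|G| = 4, so by Lagrange every subgroup order divides 4. Divisors: 1, 2, 4.
Subgroups by order — order 1: 1; order 2: 3; order 4: 1.
Total: 1 + 3 + 1 = 5.

5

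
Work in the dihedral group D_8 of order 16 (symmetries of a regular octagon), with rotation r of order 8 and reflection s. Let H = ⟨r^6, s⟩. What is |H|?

8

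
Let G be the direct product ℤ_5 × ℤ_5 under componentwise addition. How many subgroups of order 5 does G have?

|G| = 25 and 5 | 25, so subgroups of order 5 are possible by Lagrange.
The subgroups of order 5 are: {(0,0), (0,1), (0,2), (0,3), (0,4)}; {(0,0), (1,0), (2,0), (3,0), (4,0)}; {(0,0), (1,1), (2,2), (3,3), (4,4)}; {(0,0), (1,2), (2,4), (3,1), (4,3)}; … (6 in all).
So G has 6 subgroups of order 5.

6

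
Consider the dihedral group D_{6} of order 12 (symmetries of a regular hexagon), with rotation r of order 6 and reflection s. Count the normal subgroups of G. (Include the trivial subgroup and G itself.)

G has 16 subgroups. Checking conjugation-invariance by order — order 1: 1/1 normal; order 2: 1/7 normal; order 3: 1/1 normal; order 4: 0/3 normal; order 6: 3/3 normal; order 12: 1/1 normal.
Total normal subgroups: 7.

7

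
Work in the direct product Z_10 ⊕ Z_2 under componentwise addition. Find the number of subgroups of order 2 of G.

|G| = 20 and 2 | 20, so subgroups of order 2 are possible by Lagrange.
The subgroups of order 2 are: {(0,0), (0,1)}; {(0,0), (5,0)}; {(0,0), (5,1)}.
So G has 3 subgroups of order 2.

3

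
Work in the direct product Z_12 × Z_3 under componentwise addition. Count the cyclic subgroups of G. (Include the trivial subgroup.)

Each element a generates a cyclic subgroup ⟨a⟩; distinct elements may generate the same one (a cyclic group of order d has φ(d) generators).
Cyclic subgroups by order — order 1: 1; order 2: 1; order 3: 4; order 4: 1; order 6: 4; order 12: 4.
Total: 15.

15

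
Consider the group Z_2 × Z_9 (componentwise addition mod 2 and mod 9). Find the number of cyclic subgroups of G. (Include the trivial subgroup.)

A cyclic subgroup of order d is generated by each of its φ(d) elements of order d, so the cyclic subgroups of order d number (#elements of order d)/φ(d).
Cyclic subgroups by order — order 1: 1; order 2: 1; order 3: 1; order 6: 1; order 9: 1; order 18: 1.
Total: 6.

6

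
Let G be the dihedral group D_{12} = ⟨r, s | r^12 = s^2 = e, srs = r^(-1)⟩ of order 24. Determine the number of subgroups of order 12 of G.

3

|G| = 24 and 12 | 24, so subgroups of order 12 are possible by Lagrange.
The subgroups of order 12 are: {e, r, r^2, r^3, r^4, r^5, r^6, r^7, r^8, r^9, r^10, r^11}; {e, r^2, r^4, r^6, r^8, r^10, s, r^2s, r^4s, r^6s, r^8s, r^10s}; {e, r^2, r^4, r^6, r^8, r^10, rs, r^3s, r^5s, r^7s, r^9s, r^11s}.
So G has 3 subgroups of order 12.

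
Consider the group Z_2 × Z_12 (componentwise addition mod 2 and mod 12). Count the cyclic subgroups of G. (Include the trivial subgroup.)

12

Each element a generates a cyclic subgroup ⟨a⟩; distinct elements may generate the same one (a cyclic group of order d has φ(d) generators).
Cyclic subgroups by order — order 1: 1; order 2: 3; order 3: 1; order 4: 2; order 6: 3; order 12: 2.
Total: 12.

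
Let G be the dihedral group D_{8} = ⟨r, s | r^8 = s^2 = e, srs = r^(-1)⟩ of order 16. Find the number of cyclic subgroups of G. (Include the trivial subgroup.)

12

Each element a generates a cyclic subgroup ⟨a⟩; distinct elements may generate the same one (a cyclic group of order d has φ(d) generators).
Cyclic subgroups by order — order 1: 1; order 2: 9; order 4: 1; order 8: 1.
Total: 12.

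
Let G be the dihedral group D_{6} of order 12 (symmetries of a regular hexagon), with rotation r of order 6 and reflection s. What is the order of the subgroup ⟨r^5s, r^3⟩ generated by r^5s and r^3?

4

|⟨r^5s⟩| = 2 and |⟨r^3⟩| = 2, so |H| is a multiple of lcm(2, 2) = 2 and divides |G| = 12.
Closing under the operation: H = {e, r^3, r^2s, r^5s}, so |H| = 4.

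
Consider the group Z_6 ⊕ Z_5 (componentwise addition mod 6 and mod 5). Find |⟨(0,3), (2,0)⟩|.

|⟨(0,3)⟩| = 5 and |⟨(2,0)⟩| = 3, so |H| is a multiple of lcm(5, 3) = 15 and divides |G| = 30.
Closing under the operation: H = {(0,0), (0,1), (0,2), (0,3), (0,4), (2,0), (2,1), (2,2), (2,3), (2,4), (4,0), (4,1), (4,2), (4,3), (4,4)}, so |H| = 15.

15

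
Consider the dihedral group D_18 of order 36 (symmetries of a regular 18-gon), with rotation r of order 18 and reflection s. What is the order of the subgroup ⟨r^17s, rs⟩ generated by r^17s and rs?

|⟨r^17s⟩| = 2 and |⟨rs⟩| = 2, so |H| is a multiple of lcm(2, 2) = 2 and divides |G| = 36.
Closing under the operation: H = {e, r^2, r^4, r^6, r^8, r^10, r^12, r^14, r^16, rs, r^3s, r^5s, r^7s, r^9s, r^11s, r^13s, r^15s, r^17s}, so |H| = 18.

18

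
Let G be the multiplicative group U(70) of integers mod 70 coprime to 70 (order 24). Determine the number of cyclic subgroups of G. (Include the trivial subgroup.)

Group the elements of G by the cyclic subgroup they generate; each cyclic subgroup of order d accounts for φ(d) elements.
Cyclic subgroups by order — order 1: 1; order 2: 3; order 3: 1; order 4: 2; order 6: 3; order 12: 2.
Total: 12.

12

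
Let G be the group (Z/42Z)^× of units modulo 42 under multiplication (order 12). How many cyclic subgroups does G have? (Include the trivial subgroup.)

A cyclic subgroup of order d is generated by each of its φ(d) elements of order d, so the cyclic subgroups of order d number (#elements of order d)/φ(d).
Cyclic subgroups by order — order 1: 1; order 2: 3; order 3: 1; order 6: 3.
Total: 8.

8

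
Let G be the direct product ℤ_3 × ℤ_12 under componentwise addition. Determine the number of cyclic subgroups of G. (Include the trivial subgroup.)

15

Each element a generates a cyclic subgroup ⟨a⟩; distinct elements may generate the same one (a cyclic group of order d has φ(d) generators).
Cyclic subgroups by order — order 1: 1; order 2: 1; order 3: 4; order 4: 1; order 6: 4; order 12: 4.
Total: 15.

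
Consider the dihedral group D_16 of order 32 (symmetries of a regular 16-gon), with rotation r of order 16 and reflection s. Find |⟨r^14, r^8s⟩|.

16

|⟨r^14⟩| = 8 and |⟨r^8s⟩| = 2, so |H| is a multiple of lcm(8, 2) = 8 and divides |G| = 32.
Closing under the operation: H = {e, r^2, r^4, r^6, r^8, r^10, r^12, r^14, s, r^2s, r^4s, r^6s, r^8s, r^10s, r^12s, r^14s}, so |H| = 16.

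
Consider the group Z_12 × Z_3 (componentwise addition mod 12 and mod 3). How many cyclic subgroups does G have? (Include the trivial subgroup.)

Group the elements of G by the cyclic subgroup they generate; each cyclic subgroup of order d accounts for φ(d) elements.
Cyclic subgroups by order — order 1: 1; order 2: 1; order 3: 4; order 4: 1; order 6: 4; order 12: 4.
Total: 15.

15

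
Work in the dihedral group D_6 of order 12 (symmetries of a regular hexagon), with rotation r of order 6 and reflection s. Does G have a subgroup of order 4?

4 | 12. A subgroup of order 4 is {e, r^3, r^2s, r^5s}.

Yes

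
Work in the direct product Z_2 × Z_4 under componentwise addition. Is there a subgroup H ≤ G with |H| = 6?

6 does not divide |G| = 8, so by Lagrange no subgroup of order 6 exists.

No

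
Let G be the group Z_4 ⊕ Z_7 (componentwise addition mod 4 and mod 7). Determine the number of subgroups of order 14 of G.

1

|G| = 28 and 14 | 28, so subgroups of order 14 are possible by Lagrange.
The subgroups of order 14 are: {(0,0), (0,1), (0,2), (0,3), (0,4), (0,5), (0,6), (2,0), (2,1), (2,2), (2,3), (2,4), (2,5), (2,6)}.
So G has 1 subgroup of order 14.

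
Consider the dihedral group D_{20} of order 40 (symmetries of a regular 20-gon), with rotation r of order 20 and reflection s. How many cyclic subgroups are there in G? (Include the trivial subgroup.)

A cyclic subgroup of order d is generated by each of its φ(d) elements of order d, so the cyclic subgroups of order d number (#elements of order d)/φ(d).
Cyclic subgroups by order — order 1: 1; order 2: 21; order 4: 1; order 5: 1; order 10: 1; order 20: 1.
Total: 26.

26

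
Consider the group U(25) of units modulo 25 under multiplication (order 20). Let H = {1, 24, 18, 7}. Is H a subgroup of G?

|H| = 4 divides |G| = 20, consistent with Lagrange.
H contains the identity, every element's inverse is in H, and H is closed under ·: it is a subgroup.
In fact H = ⟨18⟩.

Yes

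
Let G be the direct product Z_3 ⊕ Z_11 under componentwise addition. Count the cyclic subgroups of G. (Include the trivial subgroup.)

Each element a generates a cyclic subgroup ⟨a⟩; distinct elements may generate the same one (a cyclic group of order d has φ(d) generators).
Cyclic subgroups by order — order 1: 1; order 3: 1; order 11: 1; order 33: 1.
Total: 4.

4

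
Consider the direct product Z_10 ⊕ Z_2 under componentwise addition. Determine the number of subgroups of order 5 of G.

1

|G| = 20 and 5 | 20, so subgroups of order 5 are possible by Lagrange.
The subgroups of order 5 are: {(0,0), (2,0), (4,0), (6,0), (8,0)}.
So G has 1 subgroup of order 5.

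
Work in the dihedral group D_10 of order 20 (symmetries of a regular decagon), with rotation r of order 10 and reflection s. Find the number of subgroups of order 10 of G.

|G| = 20 and 10 | 20, so subgroups of order 10 are possible by Lagrange.
The subgroups of order 10 are: {e, r, r^2, r^3, r^4, r^5, r^6, r^7, r^8, r^9}; {e, r^2, r^4, r^6, r^8, s, r^2s, r^4s, r^6s, r^8s}; {e, r^2, r^4, r^6, r^8, rs, r^3s, r^5s, r^7s, r^9s}.
So G has 3 subgroups of order 10.

3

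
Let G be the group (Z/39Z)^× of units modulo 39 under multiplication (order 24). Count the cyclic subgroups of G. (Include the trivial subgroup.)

A cyclic subgroup of order d is generated by each of its φ(d) elements of order d, so the cyclic subgroups of order d number (#elements of order d)/φ(d).
Cyclic subgroups by order — order 1: 1; order 2: 3; order 3: 1; order 4: 2; order 6: 3; order 12: 2.
Total: 12.

12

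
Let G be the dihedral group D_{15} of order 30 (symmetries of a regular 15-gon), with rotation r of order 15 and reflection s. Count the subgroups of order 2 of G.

15

|G| = 30 and 2 | 30, so subgroups of order 2 are possible by Lagrange.
The subgroups of order 2 are: {e, r^10s}; {e, r^11s}; {e, r^12s}; {e, r^13s}; … (15 in all).
So G has 15 subgroups of order 2.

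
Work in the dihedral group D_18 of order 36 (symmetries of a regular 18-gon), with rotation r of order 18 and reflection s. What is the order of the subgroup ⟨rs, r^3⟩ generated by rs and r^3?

12

|⟨rs⟩| = 2 and |⟨r^3⟩| = 6, so |H| is a multiple of lcm(2, 6) = 6 and divides |G| = 36.
Closing under the operation: H = {e, r^3, r^6, r^9, r^12, r^15, rs, r^4s, r^7s, r^10s, r^13s, r^16s}, so |H| = 12.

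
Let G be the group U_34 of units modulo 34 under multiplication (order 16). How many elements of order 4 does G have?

The elements of order 4 are: 13, 21.
That's 2.

2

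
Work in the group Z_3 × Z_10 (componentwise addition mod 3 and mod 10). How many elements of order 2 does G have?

1

An element (a,b) has order lcm(ord(a), ord(b)); count pairs with lcm equal to 2.
Enumerating gives 1 such elements.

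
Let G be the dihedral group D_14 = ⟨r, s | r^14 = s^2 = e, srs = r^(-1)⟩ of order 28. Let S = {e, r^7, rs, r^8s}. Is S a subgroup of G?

Yes

|S| = 4 divides |G| = 28, consistent with Lagrange.
S contains the identity, every element's inverse is in S, and S is closed under ·: it is a subgroup.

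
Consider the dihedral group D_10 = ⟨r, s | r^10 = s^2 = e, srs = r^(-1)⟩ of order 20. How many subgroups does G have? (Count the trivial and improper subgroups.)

|G| = 20, so by Lagrange every subgroup order divides 20. Divisors: 1, 2, 4, 5, 10, 20.
Subgroups by order — order 1: 1; order 2: 11; order 4: 5; order 5: 1; order 10: 3; order 20: 1.
Total: 1 + 11 + 5 + 1 + 3 + 1 = 22.

22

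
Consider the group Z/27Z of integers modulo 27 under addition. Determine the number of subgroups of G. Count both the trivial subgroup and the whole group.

4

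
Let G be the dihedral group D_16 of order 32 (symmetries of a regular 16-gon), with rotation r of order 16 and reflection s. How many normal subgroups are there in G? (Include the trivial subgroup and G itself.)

G has 36 subgroups. Checking conjugation-invariance by order — order 1: 1/1 normal; order 2: 1/17 normal; order 4: 1/9 normal; order 8: 1/5 normal; order 16: 3/3 normal; order 32: 1/1 normal.
Total normal subgroups: 8.

8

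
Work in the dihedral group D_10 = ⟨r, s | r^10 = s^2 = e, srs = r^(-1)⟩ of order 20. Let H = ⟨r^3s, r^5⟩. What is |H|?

|⟨r^3s⟩| = 2 and |⟨r^5⟩| = 2, so |H| is a multiple of lcm(2, 2) = 2 and divides |G| = 20.
Closing under the operation: H = {e, r^5, r^3s, r^8s}, so |H| = 4.

4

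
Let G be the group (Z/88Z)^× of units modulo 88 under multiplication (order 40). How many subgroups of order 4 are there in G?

|G| = 40 and 4 | 40, so subgroups of order 4 are possible by Lagrange.
The subgroups of order 4 are: {1, 21, 23, 43}; {1, 21, 45, 65}; {1, 21, 67, 87}; {1, 23, 45, 67}; … (7 in all).
So G has 7 subgroups of order 4.

7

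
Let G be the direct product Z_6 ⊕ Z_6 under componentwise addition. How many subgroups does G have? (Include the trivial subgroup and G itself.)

30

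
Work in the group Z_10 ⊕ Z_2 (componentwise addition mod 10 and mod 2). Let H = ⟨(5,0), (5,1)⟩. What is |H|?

|⟨(5,0)⟩| = 2 and |⟨(5,1)⟩| = 2, so |H| is a multiple of lcm(2, 2) = 2 and divides |G| = 20.
Closing under the operation: H = {(0,0), (0,1), (5,0), (5,1)}, so |H| = 4.

4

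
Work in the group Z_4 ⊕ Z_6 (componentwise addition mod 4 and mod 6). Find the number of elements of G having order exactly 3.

2

An element (a,b) has order lcm(ord(a), ord(b)); count pairs with lcm equal to 3.
Enumerating gives 2 such elements.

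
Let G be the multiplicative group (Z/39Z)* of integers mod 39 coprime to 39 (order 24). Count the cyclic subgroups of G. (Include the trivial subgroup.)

A cyclic subgroup of order d is generated by each of its φ(d) elements of order d, so the cyclic subgroups of order d number (#elements of order d)/φ(d).
Cyclic subgroups by order — order 1: 1; order 2: 3; order 3: 1; order 4: 2; order 6: 3; order 12: 2.
Total: 12.

12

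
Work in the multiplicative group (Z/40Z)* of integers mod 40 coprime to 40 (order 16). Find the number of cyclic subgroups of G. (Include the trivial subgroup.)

12

Group the elements of G by the cyclic subgroup they generate; each cyclic subgroup of order d accounts for φ(d) elements.
Cyclic subgroups by order — order 1: 1; order 2: 7; order 4: 4.
Total: 12.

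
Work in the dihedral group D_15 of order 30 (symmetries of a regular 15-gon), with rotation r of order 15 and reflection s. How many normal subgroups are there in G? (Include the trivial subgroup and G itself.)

G has 28 subgroups. Checking conjugation-invariance by order — order 1: 1/1 normal; order 2: 0/15 normal; order 3: 1/1 normal; order 5: 1/1 normal; order 6: 0/5 normal; order 10: 0/3 normal; order 15: 1/1 normal; order 30: 1/1 normal.
Total normal subgroups: 5.

5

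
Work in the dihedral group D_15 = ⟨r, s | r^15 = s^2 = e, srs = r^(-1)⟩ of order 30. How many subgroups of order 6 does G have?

5

|G| = 30 and 6 | 30, so subgroups of order 6 are possible by Lagrange.
The subgroups of order 6 are: {e, r^5, r^10, s, r^5s, r^10s}; {e, r^5, r^10, rs, r^6s, r^11s}; {e, r^5, r^10, r^2s, r^7s, r^12s}; {e, r^5, r^10, r^3s, r^8s, r^13s}; … (5 in all).
So G has 5 subgroups of order 6.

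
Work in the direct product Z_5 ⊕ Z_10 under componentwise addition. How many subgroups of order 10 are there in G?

|G| = 50 and 10 | 50, so subgroups of order 10 are possible by Lagrange.
The subgroups of order 10 are: {(0,0), (0,1), (0,2), (0,3), (0,4), (0,5), (0,6), (0,7), (0,8), (0,9)}; {(0,0), (0,5), (1,0), (1,5), (2,0), (2,5), (3,0), (3,5), (4,0), (4,5)}; {(0,0), (0,5), (1,1), (1,6), (2,2), (2,7), (3,3), (3,8), (4,4), (4,9)}; {(0,0), (0,5), (1,2), (1,7), (2,4), (2,9), (3,1), (3,6), (4,3), (4,8)}; … (6 in all).
So G has 6 subgroups of order 10.

6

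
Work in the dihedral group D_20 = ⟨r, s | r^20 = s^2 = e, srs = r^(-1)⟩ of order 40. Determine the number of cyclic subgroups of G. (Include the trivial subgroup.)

26

Each element a generates a cyclic subgroup ⟨a⟩; distinct elements may generate the same one (a cyclic group of order d has φ(d) generators).
Cyclic subgroups by order — order 1: 1; order 2: 21; order 4: 1; order 5: 1; order 10: 1; order 20: 1.
Total: 26.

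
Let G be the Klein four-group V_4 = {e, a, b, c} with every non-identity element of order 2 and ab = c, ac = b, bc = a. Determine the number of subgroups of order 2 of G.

|G| = 4 and 2 | 4, so subgroups of order 2 are possible by Lagrange.
The subgroups of order 2 are: {e, a}; {e, b}; {e, c}.
So G has 3 subgroups of order 2.

3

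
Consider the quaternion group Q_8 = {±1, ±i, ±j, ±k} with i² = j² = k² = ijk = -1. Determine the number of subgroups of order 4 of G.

3

|G| = 8 and 4 | 8, so subgroups of order 4 are possible by Lagrange.
The subgroups of order 4 are: {1, -1, i, -i}; {1, -1, j, -j}; {1, -1, k, -k}.
So G has 3 subgroups of order 4.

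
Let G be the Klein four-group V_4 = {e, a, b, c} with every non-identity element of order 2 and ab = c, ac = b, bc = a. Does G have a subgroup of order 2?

Yes

2 | 4. A subgroup of order 2 is {e, a}.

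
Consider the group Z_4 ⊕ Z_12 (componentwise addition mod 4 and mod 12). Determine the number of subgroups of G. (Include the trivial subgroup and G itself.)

|G| = 48, so by Lagrange every subgroup order divides 48. Divisors: 1, 2, 3, 4, 6, 8, 12, 16, 24, 48.
Subgroups by order — order 1: 1; order 2: 3; order 3: 1; order 4: 7; order 6: 3; order 8: 3; order 12: 7; order 16: 1; order 24: 3; order 48: 1.
Total: 1 + 3 + 1 + 7 + 3 + 3 + 7 + 1 + 3 + 1 = 30.

30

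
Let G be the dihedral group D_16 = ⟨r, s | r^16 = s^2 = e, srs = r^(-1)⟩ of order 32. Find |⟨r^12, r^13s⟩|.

|⟨r^12⟩| = 4 and |⟨r^13s⟩| = 2, so |H| is a multiple of lcm(4, 2) = 4 and divides |G| = 32.
Closing under the operation: H = {e, r^4, r^8, r^12, rs, r^5s, r^9s, r^13s}, so |H| = 8.

8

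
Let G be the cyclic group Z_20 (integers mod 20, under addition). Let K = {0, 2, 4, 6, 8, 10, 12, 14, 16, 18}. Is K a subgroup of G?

|K| = 10 divides |G| = 20, consistent with Lagrange.
K contains the identity, every element's inverse is in K, and K is closed under +: it is a subgroup.
In fact K = ⟨2⟩.

Yes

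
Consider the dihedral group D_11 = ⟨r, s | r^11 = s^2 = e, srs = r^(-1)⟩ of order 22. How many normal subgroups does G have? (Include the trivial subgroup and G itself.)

3

G has 14 subgroups. Checking conjugation-invariance by order — order 1: 1/1 normal; order 2: 0/11 normal; order 11: 1/1 normal; order 22: 1/1 normal.
Total normal subgroups: 3.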